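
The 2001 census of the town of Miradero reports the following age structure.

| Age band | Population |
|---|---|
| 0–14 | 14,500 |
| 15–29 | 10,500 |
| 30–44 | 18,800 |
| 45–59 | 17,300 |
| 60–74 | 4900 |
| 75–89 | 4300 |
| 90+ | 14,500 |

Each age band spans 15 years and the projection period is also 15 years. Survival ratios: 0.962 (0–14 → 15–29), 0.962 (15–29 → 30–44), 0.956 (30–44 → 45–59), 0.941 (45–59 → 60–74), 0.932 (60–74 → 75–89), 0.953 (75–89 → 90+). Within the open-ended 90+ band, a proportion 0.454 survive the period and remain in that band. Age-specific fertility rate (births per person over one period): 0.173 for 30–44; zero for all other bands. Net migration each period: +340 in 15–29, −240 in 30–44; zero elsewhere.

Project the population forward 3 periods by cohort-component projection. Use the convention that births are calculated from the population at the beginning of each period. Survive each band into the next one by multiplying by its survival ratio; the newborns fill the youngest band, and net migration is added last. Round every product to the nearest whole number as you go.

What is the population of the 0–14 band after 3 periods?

Numbering the bands 1..7 from youngest to oldest:
[period 1]
Births: 18800 × 0.173 = 3252
Band 2: 14500 × 0.962 = 13949
Band 3: 10500 × 0.962 = 10101
Band 4: 18800 × 0.956 = 17973
Band 5: 17300 × 0.941 = 16279
Band 6: 4900 × 0.932 = 4567
Band 7: 4300 × 0.953 + 14500 × 0.454 = 4098 + 6583 = 10681
Net migration: Band 2 + 340 → 14289; Band 3 − 240 → 9861
Population now: 0–14=3252, 15–29=14289, 30–44=9861, 45–59=17973, 60–74=16279, 75–89=4567, 90+=10681
[period 2]
Births: 9861 × 0.173 = 1706
Band 2: 3252 × 0.962 = 3128
Band 3: 14289 × 0.962 = 13746
Band 4: 9861 × 0.956 = 9427
Band 5: 17973 × 0.941 = 16913
Band 6: 16279 × 0.932 = 15172
Band 7: 4567 × 0.953 + 10681 × 0.454 = 4352 + 4849 = 9201
Net migration: Band 2 + 340 → 3468; Band 3 − 240 → 13506
Population now: 0–14=1706, 15–29=3468, 30–44=13506, 45–59=9427, 60–74=16913, 75–89=15172, 90+=9201
[period 3]
Births: 13506 × 0.173 = 2337
Band 2: 1706 × 0.962 = 1641
Band 3: 3468 × 0.962 = 3336
Band 4: 13506 × 0.956 = 12912
Band 5: 9427 × 0.941 = 8871
Band 6: 16913 × 0.932 = 15763
Band 7: 15172 × 0.953 + 9201 × 0.454 = 14459 + 4177 = 18636
Net migration: Band 2 + 340 → 1981; Band 3 − 240 → 3096
Population now: 0–14=2337, 15–29=1981, 30–44=3096, 45–59=12912, 60–74=8871, 75–89=15763, 90+=18636

2337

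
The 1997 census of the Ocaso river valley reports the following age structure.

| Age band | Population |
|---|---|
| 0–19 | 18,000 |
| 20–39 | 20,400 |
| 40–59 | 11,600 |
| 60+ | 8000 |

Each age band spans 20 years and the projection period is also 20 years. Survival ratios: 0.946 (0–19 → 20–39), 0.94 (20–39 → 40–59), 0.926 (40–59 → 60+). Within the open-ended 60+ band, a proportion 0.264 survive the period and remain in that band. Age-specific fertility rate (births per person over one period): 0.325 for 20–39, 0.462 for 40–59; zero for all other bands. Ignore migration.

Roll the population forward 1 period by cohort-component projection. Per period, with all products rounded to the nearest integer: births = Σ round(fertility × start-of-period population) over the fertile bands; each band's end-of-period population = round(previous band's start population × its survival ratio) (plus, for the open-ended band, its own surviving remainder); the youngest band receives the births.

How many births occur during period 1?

11989

Let band 1 be 0–19 through band 4 = 60+.
— Period 1 —
Births: 20400 × 0.325 = 6630, 11600 × 0.462 = 5359 ⇒ total 11989
Band 2: 18000 × 0.946 = 17028
Band 3: 20400 × 0.94 = 19176
Band 4: 11600 × 0.926 + 8000 × 0.264 = 10742 + 2112 = 12854
End of period: [11989, 17028, 19176, 12854]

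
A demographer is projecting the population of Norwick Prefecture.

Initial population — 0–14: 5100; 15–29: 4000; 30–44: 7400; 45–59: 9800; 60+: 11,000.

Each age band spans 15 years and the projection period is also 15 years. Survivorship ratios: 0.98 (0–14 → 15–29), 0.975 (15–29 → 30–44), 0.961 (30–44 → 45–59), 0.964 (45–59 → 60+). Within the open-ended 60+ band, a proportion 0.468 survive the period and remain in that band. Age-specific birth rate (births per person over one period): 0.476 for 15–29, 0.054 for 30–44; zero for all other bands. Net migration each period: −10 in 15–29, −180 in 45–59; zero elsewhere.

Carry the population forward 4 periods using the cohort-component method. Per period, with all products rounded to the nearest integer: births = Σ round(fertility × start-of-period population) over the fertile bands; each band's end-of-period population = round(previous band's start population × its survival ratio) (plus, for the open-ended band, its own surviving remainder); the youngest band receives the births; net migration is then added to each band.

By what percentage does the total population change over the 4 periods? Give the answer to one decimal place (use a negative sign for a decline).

-57.4

Let band 1 be 0–14 through band 5 = 60+.
— Period 1 —
Births: 4000 × 0.476 = 1904, 7400 × 0.054 = 400 — total 2304
Band 2: 5100 × 0.98 = 4998
Band 3: 4000 × 0.975 = 3900
Band 4: 7400 × 0.961 = 7111
Band 5: 9800 × 0.964 + 11000 × 0.468 = 9447 + 5148 = 14595
Net migration: Band 2 − 10 → 4988; Band 4 − 180 → 6931
Population now: 0–14=2304, 15–29=4988, 30–44=3900, 45–59=6931, 60+=14595
— Period 2 —
Births: 4988 × 0.476 = 2374, 3900 × 0.054 = 211 — total 2585
Band 2: 2304 × 0.98 = 2258
Band 3: 4988 × 0.975 = 4863
Band 4: 3900 × 0.961 = 3748
Band 5: 6931 × 0.964 + 14595 × 0.468 = 6681 + 6830 = 13511
Net migration: Band 2 − 10 → 2248; Band 4 − 180 → 3568
Population now: 0–14=2585, 15–29=2248, 30–44=4863, 45–59=3568, 60+=13511
— Period 3 —
Births: 2248 × 0.476 = 1070, 4863 × 0.054 = 263 — total 1333
Band 2: 2585 × 0.98 = 2533
Band 3: 2248 × 0.975 = 2192
Band 4: 4863 × 0.961 = 4673
Band 5: 3568 × 0.964 + 13511 × 0.468 = 3440 + 6323 = 9763
Net migration: Band 2 − 10 → 2523; Band 4 − 180 → 4493
Population now: 0–14=1333, 15–29=2523, 30–44=2192, 45–59=4493, 60+=9763
— Period 4 —
Births: 2523 × 0.476 = 1201, 2192 × 0.054 = 118 — total 1319
Band 2: 1333 × 0.98 = 1306
Band 3: 2523 × 0.975 = 2460
Band 4: 2192 × 0.961 = 2107
Band 5: 4493 × 0.964 + 9763 × 0.468 = 4331 + 4569 = 8900
Net migration: Band 2 − 10 → 1296; Band 4 − 180 → 1927
Population now: 0–14=1319, 15–29=1296, 30–44=2460, 45–59=1927, 60+=8900
Total: 37300 → 15902; change = -21398; percentage change = -57.4%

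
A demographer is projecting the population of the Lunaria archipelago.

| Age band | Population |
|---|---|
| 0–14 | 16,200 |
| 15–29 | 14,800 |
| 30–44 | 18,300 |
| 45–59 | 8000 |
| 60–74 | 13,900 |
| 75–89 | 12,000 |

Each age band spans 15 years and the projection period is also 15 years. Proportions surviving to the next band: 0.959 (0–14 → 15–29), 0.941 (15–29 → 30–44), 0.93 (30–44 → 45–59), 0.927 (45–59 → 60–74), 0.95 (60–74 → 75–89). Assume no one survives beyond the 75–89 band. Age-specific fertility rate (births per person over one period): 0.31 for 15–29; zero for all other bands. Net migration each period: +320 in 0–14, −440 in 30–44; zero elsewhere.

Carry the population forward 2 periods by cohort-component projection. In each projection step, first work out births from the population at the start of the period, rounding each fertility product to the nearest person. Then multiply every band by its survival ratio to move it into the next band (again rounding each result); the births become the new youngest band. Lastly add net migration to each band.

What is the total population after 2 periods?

59387

Numbering the bands 1..6 from youngest to oldest:
Period 1.
Births: 14800 * 0.31 = 4588
Band 2: 16200 * 0.959 = 15536
Band 3: 14800 * 0.941 = 13927
Band 4: 18300 * 0.93 = 17019
Band 5: 8000 * 0.927 = 7416
Band 6: 13900 * 0.95 = 13205
Net migration: Band 1 + 320 → 4908; Band 3 − 440 → 13487
Population now: 0–14=4908, 15–29=15536, 30–44=13487, 45–59=17019, 60–74=7416, 75–89=13205
Period 2.
Births: 15536 * 0.31 = 4816
Band 2: 4908 * 0.959 = 4707
Band 3: 15536 * 0.941 = 14619
Band 4: 13487 * 0.93 = 12543
Band 5: 17019 * 0.927 = 15777
Band 6: 7416 * 0.95 = 7045
Net migration: Band 1 + 320 → 5136; Band 3 − 440 → 14179
Population now: 0–14=5136, 15–29=4707, 30–44=14179, 45–59=12543, 60–74=15777, 75–89=7045
Total after period 2: 5136 + 4707 + 14179 + 12543 + 15777 + 7045 = 59387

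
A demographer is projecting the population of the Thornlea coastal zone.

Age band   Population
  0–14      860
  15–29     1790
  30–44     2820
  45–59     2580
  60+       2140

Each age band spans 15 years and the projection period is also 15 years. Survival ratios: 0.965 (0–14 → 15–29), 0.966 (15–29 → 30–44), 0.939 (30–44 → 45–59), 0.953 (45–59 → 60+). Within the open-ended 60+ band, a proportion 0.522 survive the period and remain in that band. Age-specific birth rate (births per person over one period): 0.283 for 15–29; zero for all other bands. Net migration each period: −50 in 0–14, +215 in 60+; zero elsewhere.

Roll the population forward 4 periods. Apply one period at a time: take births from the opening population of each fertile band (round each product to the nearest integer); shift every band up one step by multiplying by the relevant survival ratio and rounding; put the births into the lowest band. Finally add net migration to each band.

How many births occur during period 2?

235

Numbering the bands 1..5 from youngest to oldest:
— Period 1 —
Births: 1790 × 0.283 = 507
Band 2: 860 × 0.965 = 830
Band 3: 1790 × 0.966 = 1729
Band 4: 2820 × 0.939 = 2648
Band 5: 2580 × 0.953 + 2140 × 0.522 = 2459 + 1117 = 3576
Net migration: Band 1 − 50 → 457; Band 5 + 215 → 3791
→ [457, 830, 1729, 2648, 3791]
— Period 2 —
Births: 830 × 0.283 = 235
Band 2: 457 × 0.965 = 441
Band 3: 830 × 0.966 = 802
Band 4: 1729 × 0.939 = 1624
Band 5: 2648 × 0.953 + 3791 × 0.522 = 2524 + 1979 = 4503
Net migration: Band 1 − 50 → 185; Band 5 + 215 → 4718
→ [185, 441, 802, 1624, 4718]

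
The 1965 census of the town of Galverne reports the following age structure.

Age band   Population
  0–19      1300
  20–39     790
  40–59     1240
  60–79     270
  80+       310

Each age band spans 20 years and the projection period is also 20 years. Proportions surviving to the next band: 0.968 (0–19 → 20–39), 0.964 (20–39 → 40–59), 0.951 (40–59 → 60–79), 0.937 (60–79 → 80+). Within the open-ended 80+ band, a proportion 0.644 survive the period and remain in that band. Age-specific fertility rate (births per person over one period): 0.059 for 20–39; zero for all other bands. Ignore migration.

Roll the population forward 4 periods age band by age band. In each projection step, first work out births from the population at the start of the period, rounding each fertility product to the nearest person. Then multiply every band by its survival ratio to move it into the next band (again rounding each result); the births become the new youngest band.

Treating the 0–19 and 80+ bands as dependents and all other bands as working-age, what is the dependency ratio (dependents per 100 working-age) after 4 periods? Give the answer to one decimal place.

Let group 1 be 0–19 through group 5 = 80+.
— Period 1 —
Births: 790 × 0.059 = 47
Group 2: 1300 × 0.968 = 1258
Group 3: 790 × 0.964 = 762
Group 4: 1240 × 0.951 = 1179
Group 5: 270 × 0.937 + 310 × 0.644 = 253 + 200 = 453
Population now: 0–19=47, 20–39=1258, 40–59=762, 60–79=1179, 80+=453
— Period 2 —
Births: 1258 × 0.059 = 74
Group 2: 47 × 0.968 = 45
Group 3: 1258 × 0.964 = 1213
Group 4: 762 × 0.951 = 725
Group 5: 1179 × 0.937 + 453 × 0.644 = 1105 + 292 = 1397
Population now: 0–19=74, 20–39=45, 40–59=1213, 60–79=725, 80+=1397
— Period 3 —
Births: 45 × 0.059 = 3
Group 2: 74 × 0.968 = 72
Group 3: 45 × 0.964 = 43
Group 4: 1213 × 0.951 = 1154
Group 5: 725 × 0.937 + 1397 × 0.644 = 679 + 900 = 1579
Population now: 0–19=3, 20–39=72, 40–59=43, 60–79=1154, 80+=1579
— Period 4 —
Births: 72 × 0.059 = 4
Group 2: 3 × 0.968 = 3
Group 3: 72 × 0.964 = 69
Group 4: 43 × 0.951 = 41
Group 5: 1154 × 0.937 + 1579 × 0.644 = 1081 + 1017 = 2098
Population now: 0–19=4, 20–39=3, 40–59=69, 60–79=41, 80+=2098
Dependents (band 0–19 + band 80+) = 4 + 2098 = 2102; working-age = 113; ratio = 2102/113 × 100 = 1860.2

1860.2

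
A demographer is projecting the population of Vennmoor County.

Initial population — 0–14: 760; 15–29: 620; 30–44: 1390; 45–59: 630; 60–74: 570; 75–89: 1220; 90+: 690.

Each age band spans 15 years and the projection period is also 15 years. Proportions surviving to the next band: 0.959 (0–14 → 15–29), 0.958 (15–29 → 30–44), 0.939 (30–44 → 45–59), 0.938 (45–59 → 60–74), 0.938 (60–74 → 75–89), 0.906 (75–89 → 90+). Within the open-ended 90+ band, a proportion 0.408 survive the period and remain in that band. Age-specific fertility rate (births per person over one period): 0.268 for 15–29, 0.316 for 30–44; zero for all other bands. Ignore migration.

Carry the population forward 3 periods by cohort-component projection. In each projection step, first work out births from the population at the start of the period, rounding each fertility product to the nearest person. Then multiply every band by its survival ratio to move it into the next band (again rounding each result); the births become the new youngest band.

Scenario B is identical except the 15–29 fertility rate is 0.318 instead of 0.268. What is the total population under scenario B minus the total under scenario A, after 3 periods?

103

Call the groups 1 to 7, youngest first.
After projecting period 1:
Births: 620 * 0.268 = 166  |  1390 * 0.316 = 439 → 605
Group 2: 760 * 0.959 = 729
Group 3: 620 * 0.958 = 594
Group 4: 1390 * 0.939 = 1305
Group 5: 630 * 0.938 = 591
Group 6: 570 * 0.938 = 535
Group 7: 1220 * 0.906 + 690 * 0.408 = 1105 + 282 = 1387
Giving 605 / 729 / 594 / 1305 / 591 / 535 / 1387.
After projecting period 2:
Births: 729 * 0.268 = 195  |  594 * 0.316 = 188 → 383
Group 2: 605 * 0.959 = 580
Group 3: 729 * 0.958 = 698
Group 4: 594 * 0.939 = 558
Group 5: 1305 * 0.938 = 1224
Group 6: 591 * 0.938 = 554
Group 7: 535 * 0.906 + 1387 * 0.408 = 485 + 566 = 1051
Giving 383 / 580 / 698 / 558 / 1224 / 554 / 1051.
After projecting period 3:
Births: 580 * 0.268 = 155  |  698 * 0.316 = 221 → 376
Group 2: 383 * 0.959 = 367
Group 3: 580 * 0.958 = 556
Group 4: 698 * 0.939 = 655
Group 5: 558 * 0.938 = 523
Group 6: 1224 * 0.938 = 1148
Group 7: 554 * 0.906 + 1051 * 0.408 = 502 + 429 = 931
Giving 376 / 367 / 556 / 655 / 523 / 1148 / 931.
Scenario A total after 3 periods: 4556
Scenario B projection —
After projecting period 1:
Births: 620 * 0.318 = 197  |  1390 * 0.316 = 439 → 636
Group 2: 760 * 0.959 = 729
Group 3: 620 * 0.958 = 594
Group 4: 1390 * 0.939 = 1305
Group 5: 630 * 0.938 = 591
Group 6: 570 * 0.938 = 535
Group 7: 1220 * 0.906 + 690 * 0.408 = 1105 + 282 = 1387
Giving 636 / 729 / 594 / 1305 / 591 / 535 / 1387.
After projecting period 2:
Births: 729 * 0.318 = 232  |  594 * 0.316 = 188 → 420
Group 2: 636 * 0.959 = 610
Group 3: 729 * 0.958 = 698
Group 4: 594 * 0.939 = 558
Group 5: 1305 * 0.938 = 1224
Group 6: 591 * 0.938 = 554
Group 7: 535 * 0.906 + 1387 * 0.408 = 485 + 566 = 1051
Giving 420 / 610 / 698 / 558 / 1224 / 554 / 1051.
After projecting period 3:
Births: 610 * 0.318 = 194  |  698 * 0.316 = 221 → 415
Group 2: 420 * 0.959 = 403
Group 3: 610 * 0.958 = 584
Group 4: 698 * 0.939 = 655
Group 5: 558 * 0.938 = 523
Group 6: 1224 * 0.938 = 1148
Group 7: 554 * 0.906 + 1051 * 0.408 = 502 + 429 = 931
Giving 415 / 403 / 584 / 655 / 523 / 1148 / 931.
Scenario B total after 3 periods: 4659
Difference B − A = 4659 − 4556 = 103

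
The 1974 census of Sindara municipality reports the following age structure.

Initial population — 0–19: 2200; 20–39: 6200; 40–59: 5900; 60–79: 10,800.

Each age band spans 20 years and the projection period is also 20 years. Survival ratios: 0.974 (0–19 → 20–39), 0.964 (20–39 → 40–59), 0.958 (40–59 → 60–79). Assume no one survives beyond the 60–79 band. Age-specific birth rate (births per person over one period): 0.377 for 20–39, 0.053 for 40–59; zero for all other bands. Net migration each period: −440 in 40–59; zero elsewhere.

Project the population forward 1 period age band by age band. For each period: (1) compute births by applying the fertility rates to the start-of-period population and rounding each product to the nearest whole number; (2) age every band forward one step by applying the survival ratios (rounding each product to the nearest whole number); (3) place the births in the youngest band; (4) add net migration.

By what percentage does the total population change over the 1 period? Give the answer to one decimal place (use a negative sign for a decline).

-36.3

Let band 1 be 0–19 through band 4 = 60–79.
[period 1]
Births: 6200 × 0.377 = 2337 ; 5900 × 0.053 = 313 ⇒ total 2650
Band 2: 2200 × 0.974 = 2143
Band 3: 6200 × 0.964 = 5977
Band 4: 5900 × 0.958 = 5652
Net migration: Band 3 − 440 → 5537
Population now: 0–19=2650, 20–39=2143, 40–59=5537, 60–79=5652
Total: 25100 → 15982; change = -9118; percentage change = -36.3%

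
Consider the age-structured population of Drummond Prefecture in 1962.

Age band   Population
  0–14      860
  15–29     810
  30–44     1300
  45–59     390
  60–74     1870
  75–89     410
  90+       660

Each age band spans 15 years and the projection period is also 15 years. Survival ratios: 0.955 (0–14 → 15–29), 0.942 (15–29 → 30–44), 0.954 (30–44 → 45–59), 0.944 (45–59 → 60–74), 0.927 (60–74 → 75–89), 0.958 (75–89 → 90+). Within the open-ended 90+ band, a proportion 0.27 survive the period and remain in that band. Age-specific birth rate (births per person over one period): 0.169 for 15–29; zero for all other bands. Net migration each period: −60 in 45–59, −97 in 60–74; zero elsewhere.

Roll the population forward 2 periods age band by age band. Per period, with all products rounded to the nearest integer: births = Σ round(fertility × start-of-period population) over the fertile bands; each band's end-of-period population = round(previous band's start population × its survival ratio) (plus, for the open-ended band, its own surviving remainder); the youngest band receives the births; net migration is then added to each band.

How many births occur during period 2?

Period 1:
Births: 810 * 0.169 = 137
15–29: 860 * 0.955 = 821
30–44: 810 * 0.942 = 763
45–59: 1300 * 0.954 = 1240
60–74: 390 * 0.944 = 368
75–89: 1870 * 0.927 = 1733
90+: 410 * 0.958 + 660 * 0.27 = 393 + 178 = 571
Net migration: 45–59 − 60 → 1180; 60–74 − 97 → 271
Population now: 0–14=137, 15–29=821, 30–44=763, 45–59=1180, 60–74=271, 75–89=1733, 90+=571
Period 2:
Births: 821 * 0.169 = 139
15–29: 137 * 0.955 = 131
30–44: 821 * 0.942 = 773
45–59: 763 * 0.954 = 728
60–74: 1180 * 0.944 = 1114
75–89: 271 * 0.927 = 251
90+: 1733 * 0.958 + 571 * 0.27 = 1660 + 154 = 1814
Net migration: 45–59 − 60 → 668; 60–74 − 97 → 1017
Population now: 0–14=139, 15–29=131, 30–44=773, 45–59=668, 60–74=1017, 75–89=251, 90+=1814

139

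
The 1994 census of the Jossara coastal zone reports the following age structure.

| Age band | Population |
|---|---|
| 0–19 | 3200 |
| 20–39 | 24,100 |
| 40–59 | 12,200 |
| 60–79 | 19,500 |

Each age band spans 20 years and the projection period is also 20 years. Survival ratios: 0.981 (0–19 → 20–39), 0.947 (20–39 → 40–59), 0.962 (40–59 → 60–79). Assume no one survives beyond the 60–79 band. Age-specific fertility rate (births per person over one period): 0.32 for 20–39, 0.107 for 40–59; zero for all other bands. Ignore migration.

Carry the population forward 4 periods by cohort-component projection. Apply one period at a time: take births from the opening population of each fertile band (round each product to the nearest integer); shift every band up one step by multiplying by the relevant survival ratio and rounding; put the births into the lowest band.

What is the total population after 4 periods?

Period 1.
Births: 24100 × 0.32 = 7712, 12200 × 0.107 = 1305 ⇒ total 9017
20–39: 3200 × 0.981 = 3139
40–59: 24100 × 0.947 = 22823
60–79: 12200 × 0.962 = 11736
Population now: 0–19=9017, 20–39=3139, 40–59=22823, 60–79=11736
Period 2.
Births: 3139 × 0.32 = 1004, 22823 × 0.107 = 2442 ⇒ total 3446
20–39: 9017 × 0.981 = 8846
40–59: 3139 × 0.947 = 2973
60–79: 22823 × 0.962 = 21956
Population now: 0–19=3446, 20–39=8846, 40–59=2973, 60–79=21956
Period 3.
Births: 8846 × 0.32 = 2831, 2973 × 0.107 = 318 ⇒ total 3149
20–39: 3446 × 0.981 = 3381
40–59: 8846 × 0.947 = 8377
60–79: 2973 × 0.962 = 2860
Population now: 0–19=3149, 20–39=3381, 40–59=8377, 60–79=2860
Period 4.
Births: 3381 × 0.32 = 1082, 8377 × 0.107 = 896 ⇒ total 1978
20–39: 3149 × 0.981 = 3089
40–59: 3381 × 0.947 = 3202
60–79: 8377 × 0.962 = 8059
Population now: 0–19=1978, 20–39=3089, 40–59=3202, 60–79=8059
Total after period 4: 1978 + 3089 + 3202 + 8059 = 16328

16328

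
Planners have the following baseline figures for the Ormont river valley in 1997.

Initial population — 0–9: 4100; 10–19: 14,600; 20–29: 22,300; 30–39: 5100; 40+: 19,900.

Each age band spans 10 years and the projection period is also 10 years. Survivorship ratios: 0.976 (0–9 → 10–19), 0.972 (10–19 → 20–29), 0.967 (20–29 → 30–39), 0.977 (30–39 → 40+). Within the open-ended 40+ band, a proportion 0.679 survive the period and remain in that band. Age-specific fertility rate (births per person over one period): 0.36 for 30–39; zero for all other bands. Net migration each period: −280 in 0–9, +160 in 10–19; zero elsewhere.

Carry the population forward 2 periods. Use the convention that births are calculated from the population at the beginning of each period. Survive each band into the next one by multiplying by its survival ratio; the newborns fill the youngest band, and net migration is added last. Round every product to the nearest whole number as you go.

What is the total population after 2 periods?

(Bands numbered youngest = 1 to oldest = 5.)
After projecting period 1:
Births: 5100 × 0.36 = 1836
Band 2: 4100 × 0.976 = 4002
Band 3: 14600 × 0.972 = 14191
Band 4: 22300 × 0.967 = 21564
Band 5: 5100 × 0.977 + 19900 × 0.679 = 4983 + 13512 = 18495
Net migration: Band 1 − 280 → 1556; Band 2 + 160 → 4162
Giving 1556 / 4162 / 14191 / 21564 / 18495.
After projecting period 2:
Births: 21564 × 0.36 = 7763
Band 2: 1556 × 0.976 = 1519
Band 3: 4162 × 0.972 = 4045
Band 4: 14191 × 0.967 = 13723
Band 5: 21564 × 0.977 + 18495 × 0.679 = 21068 + 12558 = 33626
Net migration: Band 1 − 280 → 7483; Band 2 + 160 → 1679
Giving 7483 / 1679 / 4045 / 13723 / 33626.
Total after period 2: 7483 + 1679 + 4045 + 13723 + 33626 = 60556

60556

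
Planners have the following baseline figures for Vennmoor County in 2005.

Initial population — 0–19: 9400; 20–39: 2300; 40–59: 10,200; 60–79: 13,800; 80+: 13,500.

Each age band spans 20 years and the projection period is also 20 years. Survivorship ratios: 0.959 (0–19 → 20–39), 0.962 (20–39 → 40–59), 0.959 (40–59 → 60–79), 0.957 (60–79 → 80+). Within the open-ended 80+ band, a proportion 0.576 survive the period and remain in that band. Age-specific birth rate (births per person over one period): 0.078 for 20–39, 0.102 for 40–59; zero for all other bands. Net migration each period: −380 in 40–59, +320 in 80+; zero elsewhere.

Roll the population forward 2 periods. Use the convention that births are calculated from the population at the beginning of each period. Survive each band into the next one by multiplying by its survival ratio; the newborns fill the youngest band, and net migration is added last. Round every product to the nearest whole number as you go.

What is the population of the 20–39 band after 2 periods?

Numbering the bands 1..5 from youngest to oldest:
— Period 1 —
Births: 2300 × 0.078 = 179  |  10200 × 0.102 = 1040 — total 1219
Band 2: 9400 × 0.959 = 9015
Band 3: 2300 × 0.962 = 2213
Band 4: 10200 × 0.959 = 9782
Band 5: 13800 × 0.957 + 13500 × 0.576 = 13207 + 7776 = 20983
Net migration: Band 3 − 380 → 1833; Band 5 + 320 → 21303
Giving 1219 / 9015 / 1833 / 9782 / 21303.
— Period 2 —
Births: 9015 × 0.078 = 703  |  1833 × 0.102 = 187 — total 890
Band 2: 1219 × 0.959 = 1169
Band 3: 9015 × 0.962 = 8672
Band 4: 1833 × 0.959 = 1758
Band 5: 9782 × 0.957 + 21303 × 0.576 = 9361 + 12271 = 21632
Net migration: Band 3 − 380 → 8292; Band 5 + 320 → 21952
Giving 890 / 1169 / 8292 / 1758 / 21952.

1169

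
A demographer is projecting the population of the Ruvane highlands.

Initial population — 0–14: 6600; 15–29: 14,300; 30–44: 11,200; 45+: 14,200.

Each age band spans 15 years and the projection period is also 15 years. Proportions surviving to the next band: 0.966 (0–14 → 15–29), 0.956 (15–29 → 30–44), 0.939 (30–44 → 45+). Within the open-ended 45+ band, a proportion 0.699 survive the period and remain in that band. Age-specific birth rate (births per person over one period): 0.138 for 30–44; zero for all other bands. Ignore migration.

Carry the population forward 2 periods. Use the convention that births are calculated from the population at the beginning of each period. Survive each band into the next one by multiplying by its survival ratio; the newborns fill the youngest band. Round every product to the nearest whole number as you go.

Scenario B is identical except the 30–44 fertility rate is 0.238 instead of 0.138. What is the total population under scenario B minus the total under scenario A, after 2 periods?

2449

(Groups numbered youngest = 1 to oldest = 4.)
Period 1.
Births: 11200 * 0.138 = 1546
Group 2: 6600 * 0.966 = 6376
Group 3: 14300 * 0.956 = 13671
Group 4: 11200 * 0.939 + 14200 * 0.699 = 10517 + 9926 = 20443
Population now: 0–14=1546, 15–29=6376, 30–44=13671, 45+=20443
Period 2.
Births: 13671 * 0.138 = 1887
Group 2: 1546 * 0.966 = 1493
Group 3: 6376 * 0.956 = 6095
Group 4: 13671 * 0.939 + 20443 * 0.699 = 12837 + 14290 = 27127
Population now: 0–14=1887, 15–29=1493, 30–44=6095, 45+=27127
Scenario A total after 2 periods: 36602
Scenario B projection —
Period 1.
Births: 11200 * 0.238 = 2666
Group 2: 6600 * 0.966 = 6376
Group 3: 14300 * 0.956 = 13671
Group 4: 11200 * 0.939 + 14200 * 0.699 = 10517 + 9926 = 20443
Population now: 0–14=2666, 15–29=6376, 30–44=13671, 45+=20443
Period 2.
Births: 13671 * 0.238 = 3254
Group 2: 2666 * 0.966 = 2575
Group 3: 6376 * 0.956 = 6095
Group 4: 13671 * 0.939 + 20443 * 0.699 = 12837 + 14290 = 27127
Population now: 0–14=3254, 15–29=2575, 30–44=6095, 45+=27127
Scenario B total after 2 periods: 39051
Difference B − A = 39051 − 36602 = 2449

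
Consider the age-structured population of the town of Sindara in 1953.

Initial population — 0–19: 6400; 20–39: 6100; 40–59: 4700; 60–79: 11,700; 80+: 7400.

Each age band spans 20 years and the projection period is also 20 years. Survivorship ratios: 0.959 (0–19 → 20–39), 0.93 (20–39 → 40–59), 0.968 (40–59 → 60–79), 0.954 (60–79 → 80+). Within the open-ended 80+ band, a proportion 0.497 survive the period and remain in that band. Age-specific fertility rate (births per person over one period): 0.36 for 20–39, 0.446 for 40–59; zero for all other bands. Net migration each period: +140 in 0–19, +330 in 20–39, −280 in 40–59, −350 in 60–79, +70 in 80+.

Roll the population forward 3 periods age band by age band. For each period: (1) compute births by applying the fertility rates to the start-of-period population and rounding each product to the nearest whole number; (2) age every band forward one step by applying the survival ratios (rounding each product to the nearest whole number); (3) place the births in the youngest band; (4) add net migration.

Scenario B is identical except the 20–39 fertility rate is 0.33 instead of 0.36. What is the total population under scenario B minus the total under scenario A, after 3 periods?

(Groups numbered youngest = 1 to oldest = 5.)
Period 1.
Births: 6100 × 0.36 = 2196 ; 4700 × 0.446 = 2096 ⇒ total 4292
Group 2: 6400 × 0.959 = 6138
Group 3: 6100 × 0.93 = 5673
Group 4: 4700 × 0.968 = 4550
Group 5: 11700 × 0.954 + 7400 × 0.497 = 11162 + 3678 = 14840
Net migration: Group 1 + 140 → 4432; Group 2 + 330 → 6468; Group 3 − 280 → 5393; Group 4 − 350 → 4200; Group 5 + 70 → 14910
→ [4432, 6468, 5393, 4200, 14910]
Period 2.
Births: 6468 × 0.36 = 2328 ; 5393 × 0.446 = 2405 ⇒ total 4733
Group 2: 4432 × 0.959 = 4250
Group 3: 6468 × 0.93 = 6015
Group 4: 5393 × 0.968 = 5220
Group 5: 4200 × 0.954 + 14910 × 0.497 = 4007 + 7410 = 11417
Net migration: Group 1 + 140 → 4873; Group 2 + 330 → 4580; Group 3 − 280 → 5735; Group 4 − 350 → 4870; Group 5 + 70 → 11487
→ [4873, 4580, 5735, 4870, 11487]
Period 3.
Births: 4580 × 0.36 = 1649 ; 5735 × 0.446 = 2558 ⇒ total 4207
Group 2: 4873 × 0.959 = 4673
Group 3: 4580 × 0.93 = 4259
Group 4: 5735 × 0.968 = 5551
Group 5: 4870 × 0.954 + 11487 × 0.497 = 4646 + 5709 = 10355
Net migration: Group 1 + 140 → 4347; Group 2 + 330 → 5003; Group 3 − 280 → 3979; Group 4 − 350 → 5201; Group 5 + 70 → 10425
→ [4347, 5003, 3979, 5201, 10425]
Scenario A total after 3 periods: 28955
Scenario B projection —
Period 1.
Births: 6100 × 0.33 = 2013 ; 4700 × 0.446 = 2096 ⇒ total 4109
Group 2: 6400 × 0.959 = 6138
Group 3: 6100 × 0.93 = 5673
Group 4: 4700 × 0.968 = 4550
Group 5: 11700 × 0.954 + 7400 × 0.497 = 11162 + 3678 = 14840
Net migration: Group 1 + 140 → 4249; Group 2 + 330 → 6468; Group 3 − 280 → 5393; Group 4 − 350 → 4200; Group 5 + 70 → 14910
→ [4249, 6468, 5393, 4200, 14910]
Period 2.
Births: 6468 × 0.33 = 2134 ; 5393 × 0.446 = 2405 ⇒ total 4539
Group 2: 4249 × 0.959 = 4075
Group 3: 6468 × 0.93 = 6015
Group 4: 5393 × 0.968 = 5220
Group 5: 4200 × 0.954 + 14910 × 0.497 = 4007 + 7410 = 11417
Net migration: Group 1 + 140 → 4679; Group 2 + 330 → 4405; Group 3 − 280 → 5735; Group 4 − 350 → 4870; Group 5 + 70 → 11487
→ [4679, 4405, 5735, 4870, 11487]
Period 3.
Births: 4405 × 0.33 = 1454 ; 5735 × 0.446 = 2558 ⇒ total 4012
Group 2: 4679 × 0.959 = 4487
Group 3: 4405 × 0.93 = 4097
Group 4: 5735 × 0.968 = 5551
Group 5: 4870 × 0.954 + 11487 × 0.497 = 4646 + 5709 = 10355
Net migration: Group 1 + 140 → 4152; Group 2 + 330 → 4817; Group 3 − 280 → 3817; Group 4 − 350 → 5201; Group 5 + 70 → 10425
→ [4152, 4817, 3817, 5201, 10425]
Scenario B total after 3 periods: 28412
Difference B − A = 28412 − 28955 = -543

-543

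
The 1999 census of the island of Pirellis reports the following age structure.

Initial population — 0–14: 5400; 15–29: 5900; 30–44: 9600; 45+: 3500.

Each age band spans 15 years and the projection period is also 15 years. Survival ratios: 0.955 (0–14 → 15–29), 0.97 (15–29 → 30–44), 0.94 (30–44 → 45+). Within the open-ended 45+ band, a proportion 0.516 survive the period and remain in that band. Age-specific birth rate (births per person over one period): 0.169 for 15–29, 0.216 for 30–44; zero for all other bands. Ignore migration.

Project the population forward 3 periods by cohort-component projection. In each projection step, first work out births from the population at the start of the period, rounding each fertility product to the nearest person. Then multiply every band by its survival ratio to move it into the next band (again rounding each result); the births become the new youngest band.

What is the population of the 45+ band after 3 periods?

10361

Period 1:
Births: 5900 × 0.169 = 997  |  9600 × 0.216 = 2074 ⇒ total 3071
15–29: 5400 × 0.955 = 5157
30–44: 5900 × 0.97 = 5723
45+: 9600 × 0.94 + 3500 × 0.516 = 9024 + 1806 = 10830
Giving 3071 / 5157 / 5723 / 10830.
Period 2:
Births: 5157 × 0.169 = 872  |  5723 × 0.216 = 1236 ⇒ total 2108
15–29: 3071 × 0.955 = 2933
30–44: 5157 × 0.97 = 5002
45+: 5723 × 0.94 + 10830 × 0.516 = 5380 + 5588 = 10968
Giving 2108 / 2933 / 5002 / 10968.
Period 3:
Births: 2933 × 0.169 = 496  |  5002 × 0.216 = 1080 ⇒ total 1576
15–29: 2108 × 0.955 = 2013
30–44: 2933 × 0.97 = 2845
45+: 5002 × 0.94 + 10968 × 0.516 = 4702 + 5659 = 10361
Giving 1576 / 2013 / 2845 / 10361.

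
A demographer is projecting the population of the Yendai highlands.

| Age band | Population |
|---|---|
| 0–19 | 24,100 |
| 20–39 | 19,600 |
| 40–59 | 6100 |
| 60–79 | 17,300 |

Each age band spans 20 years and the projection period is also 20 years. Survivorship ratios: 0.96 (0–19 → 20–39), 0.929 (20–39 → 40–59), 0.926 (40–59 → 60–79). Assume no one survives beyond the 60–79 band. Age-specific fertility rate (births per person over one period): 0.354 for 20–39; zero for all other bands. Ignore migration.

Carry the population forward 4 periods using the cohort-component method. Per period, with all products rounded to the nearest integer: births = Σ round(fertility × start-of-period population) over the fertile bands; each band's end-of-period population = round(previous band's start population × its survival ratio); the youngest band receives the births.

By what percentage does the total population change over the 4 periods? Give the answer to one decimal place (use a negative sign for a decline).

Call the groups 1 to 4, youngest first.
[period 1]
Births: 19600 × 0.354 = 6938
Group 2: 24100 × 0.96 = 23136
Group 3: 19600 × 0.929 = 18208
Group 4: 6100 × 0.926 = 5649
Population now: 0–19=6938, 20–39=23136, 40–59=18208, 60–79=5649
[period 2]
Births: 23136 × 0.354 = 8190
Group 2: 6938 × 0.96 = 6660
Group 3: 23136 × 0.929 = 21493
Group 4: 18208 × 0.926 = 16861
Population now: 0–19=8190, 20–39=6660, 40–59=21493, 60–79=16861
[period 3]
Births: 6660 × 0.354 = 2358
Group 2: 8190 × 0.96 = 7862
Group 3: 6660 × 0.929 = 6187
Group 4: 21493 × 0.926 = 19903
Population now: 0–19=2358, 20–39=7862, 40–59=6187, 60–79=19903
[period 4]
Births: 7862 × 0.354 = 2783
Group 2: 2358 × 0.96 = 2264
Group 3: 7862 × 0.929 = 7304
Group 4: 6187 × 0.926 = 5729
Population now: 0–19=2783, 20–39=2264, 40–59=7304, 60–79=5729
Total: 67100 → 18080; change = -49020; percentage change = -73.1%

-73.1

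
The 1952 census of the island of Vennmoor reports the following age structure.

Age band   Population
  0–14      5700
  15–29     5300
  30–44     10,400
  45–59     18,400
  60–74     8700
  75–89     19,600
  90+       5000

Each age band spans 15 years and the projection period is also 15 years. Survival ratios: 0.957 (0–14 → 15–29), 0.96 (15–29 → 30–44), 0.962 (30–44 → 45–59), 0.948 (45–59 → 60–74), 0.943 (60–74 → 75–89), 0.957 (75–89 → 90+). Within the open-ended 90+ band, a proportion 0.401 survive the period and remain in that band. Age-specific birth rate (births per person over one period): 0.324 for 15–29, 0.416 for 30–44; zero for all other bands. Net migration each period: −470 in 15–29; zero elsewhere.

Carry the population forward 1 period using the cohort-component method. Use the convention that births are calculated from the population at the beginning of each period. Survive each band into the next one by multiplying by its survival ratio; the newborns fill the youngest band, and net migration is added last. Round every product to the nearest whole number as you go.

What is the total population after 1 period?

72530

Numbering the bands 1..7 from youngest to oldest:
Period 1.
Births: 5300 × 0.324 = 1717  |  10400 × 0.416 = 4326 — total 6043
Band 2: 5700 × 0.957 = 5455
Band 3: 5300 × 0.96 = 5088
Band 4: 10400 × 0.962 = 10005
Band 5: 18400 × 0.948 = 17443
Band 6: 8700 × 0.943 = 8204
Band 7: 19600 × 0.957 + 5000 × 0.401 = 18757 + 2005 = 20762
Net migration: Band 2 − 470 → 4985
End of period: [6043, 4985, 5088, 10005, 17443, 8204, 20762]
Total after period 1: 6043 + 4985 + 5088 + 10005 + 17443 + 8204 + 20762 = 72530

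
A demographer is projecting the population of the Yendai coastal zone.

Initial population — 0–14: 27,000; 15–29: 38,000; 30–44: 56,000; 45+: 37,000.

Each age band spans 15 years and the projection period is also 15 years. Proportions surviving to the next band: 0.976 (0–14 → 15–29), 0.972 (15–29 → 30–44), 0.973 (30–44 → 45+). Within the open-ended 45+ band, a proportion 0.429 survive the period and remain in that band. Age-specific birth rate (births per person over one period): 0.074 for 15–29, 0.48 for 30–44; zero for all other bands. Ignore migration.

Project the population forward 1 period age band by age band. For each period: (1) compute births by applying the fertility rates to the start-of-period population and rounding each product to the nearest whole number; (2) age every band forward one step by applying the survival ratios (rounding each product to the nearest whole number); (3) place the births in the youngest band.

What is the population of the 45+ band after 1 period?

70361

— Period 1 —
Births: 38000 × 0.074 = 2812 ; 56000 × 0.48 = 26880 → total 29692
15–29: 27000 × 0.976 = 26352
30–44: 38000 × 0.972 = 36936
45+: 56000 × 0.973 + 37000 × 0.429 = 54488 + 15873 = 70361
Population now: 0–14=29692, 15–29=26352, 30–44=36936, 45+=70361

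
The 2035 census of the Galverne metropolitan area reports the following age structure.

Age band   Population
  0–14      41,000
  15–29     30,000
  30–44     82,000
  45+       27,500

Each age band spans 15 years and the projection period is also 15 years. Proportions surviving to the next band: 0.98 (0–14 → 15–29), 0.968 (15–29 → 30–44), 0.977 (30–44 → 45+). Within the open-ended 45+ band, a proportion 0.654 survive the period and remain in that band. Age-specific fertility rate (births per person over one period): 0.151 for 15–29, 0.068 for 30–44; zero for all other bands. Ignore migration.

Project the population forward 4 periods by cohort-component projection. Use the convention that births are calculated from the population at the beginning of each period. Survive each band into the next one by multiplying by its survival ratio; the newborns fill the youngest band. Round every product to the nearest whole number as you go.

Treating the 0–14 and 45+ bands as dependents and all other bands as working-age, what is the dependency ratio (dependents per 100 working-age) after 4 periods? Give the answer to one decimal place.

647.2

(Bands numbered youngest = 1 to oldest = 4.)
[period 1]
Births: 30000 * 0.151 = 4530 ; 82000 * 0.068 = 5576 → 10106
Band 2: 41000 * 0.98 = 40180
Band 3: 30000 * 0.968 = 29040
Band 4: 82000 * 0.977 + 27500 * 0.654 = 80114 + 17985 = 98099
End of period: [10106, 40180, 29040, 98099]
[period 2]
Births: 40180 * 0.151 = 6067 ; 29040 * 0.068 = 1975 → 8042
Band 2: 10106 * 0.98 = 9904
Band 3: 40180 * 0.968 = 38894
Band 4: 29040 * 0.977 + 98099 * 0.654 = 28372 + 64157 = 92529
End of period: [8042, 9904, 38894, 92529]
[period 3]
Births: 9904 * 0.151 = 1496 ; 38894 * 0.068 = 2645 → 4141
Band 2: 8042 * 0.98 = 7881
Band 3: 9904 * 0.968 = 9587
Band 4: 38894 * 0.977 + 92529 * 0.654 = 37999 + 60514 = 98513
End of period: [4141, 7881, 9587, 98513]
[period 4]
Births: 7881 * 0.151 = 1190 ; 9587 * 0.068 = 652 → 1842
Band 2: 4141 * 0.98 = 4058
Band 3: 7881 * 0.968 = 7629
Band 4: 9587 * 0.977 + 98513 * 0.654 = 9366 + 64428 = 73794
End of period: [1842, 4058, 7629, 73794]
Dependents (band 0–14 + band 45+) = 1842 + 73794 = 75636; working-age = 11687; ratio = 75636/11687 × 100 = 647.2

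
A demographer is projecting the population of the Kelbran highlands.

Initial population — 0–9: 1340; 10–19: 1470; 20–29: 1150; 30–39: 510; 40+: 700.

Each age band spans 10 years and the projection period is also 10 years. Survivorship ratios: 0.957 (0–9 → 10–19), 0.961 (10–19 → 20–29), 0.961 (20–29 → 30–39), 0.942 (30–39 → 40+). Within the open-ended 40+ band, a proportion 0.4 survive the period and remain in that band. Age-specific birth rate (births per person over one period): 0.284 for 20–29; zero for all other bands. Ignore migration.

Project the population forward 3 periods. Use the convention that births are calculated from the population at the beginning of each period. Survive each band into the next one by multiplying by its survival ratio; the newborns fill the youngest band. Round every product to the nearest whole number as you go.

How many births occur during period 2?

(Groups numbered youngest = 1 to oldest = 5.)
After projecting period 1:
Births: 1150 × 0.284 = 327
Group 2: 1340 × 0.957 = 1282
Group 3: 1470 × 0.961 = 1413
Group 4: 1150 × 0.961 = 1105
Group 5: 510 × 0.942 + 700 × 0.4 = 480 + 280 = 760
End of period: [327, 1282, 1413, 1105, 760]
After projecting period 2:
Births: 1413 × 0.284 = 401
Group 2: 327 × 0.957 = 313
Group 3: 1282 × 0.961 = 1232
Group 4: 1413 × 0.961 = 1358
Group 5: 1105 × 0.942 + 760 × 0.4 = 1041 + 304 = 1345
End of period: [401, 313, 1232, 1358, 1345]

401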